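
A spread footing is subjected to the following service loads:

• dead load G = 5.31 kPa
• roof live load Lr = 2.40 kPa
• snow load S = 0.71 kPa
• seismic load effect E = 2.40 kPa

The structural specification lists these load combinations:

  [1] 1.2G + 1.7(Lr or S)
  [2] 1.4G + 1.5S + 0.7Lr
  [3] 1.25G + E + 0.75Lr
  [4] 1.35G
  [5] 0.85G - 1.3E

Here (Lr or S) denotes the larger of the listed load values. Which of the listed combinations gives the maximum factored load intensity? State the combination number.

(Lr or S) → Lr = 2.40 kPa.
[1] 1.2(5.31) + 1.7(2.40) = 6.37 + 4.08 = 10.45
[2] 1.4(5.31) + 1.5(0.71) + 0.7(2.40) = 7.43 + 1.07 + 1.68 = 10.18
[3] 1.25(5.31) + 1.0(2.40) + 0.75(2.40) = 6.64 + 2.40 + 1.80 = 10.84
[4] 1.35(5.31) = 7.17
[5] 0.85(5.31) - 1.3(2.40) = 4.51 - 3.12 = 1.39
The largest value is 10.84 kPa from combination 3.

Combination 3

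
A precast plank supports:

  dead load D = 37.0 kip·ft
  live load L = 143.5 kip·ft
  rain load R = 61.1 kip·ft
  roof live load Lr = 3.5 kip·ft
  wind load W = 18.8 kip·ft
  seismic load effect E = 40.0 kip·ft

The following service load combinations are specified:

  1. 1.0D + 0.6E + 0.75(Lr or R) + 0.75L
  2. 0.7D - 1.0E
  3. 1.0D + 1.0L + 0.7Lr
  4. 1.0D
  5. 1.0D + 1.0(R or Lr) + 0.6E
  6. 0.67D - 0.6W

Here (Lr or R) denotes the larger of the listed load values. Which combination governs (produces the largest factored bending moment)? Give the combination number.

Combination 1

(Lr or R) → R = 61.1 kip·ft; (R or Lr) → R = 61.1 kip·ft.
1. 1.0(37.0) + 0.6(40.0) + 0.75(61.1) + 0.75(143.5) = 214.45
2. 0.7(37.0) - 1.0(40.0) = 25.90 - 40.00 = -14.10
3. 1.0(37.0) + 1.0(143.5) + 0.7(3.5) = 37.00 + 143.50 + 2.45 = 182.95
4. 1.0(37.0) = 37.00
5. 1.0(37.0) + 1.0(61.1) + 0.6(40.0) = 37.00 + 61.10 + 24.00 = 122.10
6. 0.67(37.0) - 0.6(18.8) = 24.79 - 11.28 = 13.51
The largest value is 214.45 kip·ft from combination 1.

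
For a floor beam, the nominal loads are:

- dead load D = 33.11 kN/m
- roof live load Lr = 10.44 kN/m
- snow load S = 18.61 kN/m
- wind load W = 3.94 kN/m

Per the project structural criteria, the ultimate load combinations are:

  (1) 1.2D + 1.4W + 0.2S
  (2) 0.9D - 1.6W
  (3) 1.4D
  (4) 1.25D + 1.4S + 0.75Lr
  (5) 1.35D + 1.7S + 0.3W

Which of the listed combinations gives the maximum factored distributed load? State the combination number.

(1) 1.2(33.11) + 1.4(3.94) + 0.2(18.61) = 39.73 + 5.52 + 3.72 = 48.97
(2) 0.9(33.11) - 1.6(3.94) = 29.80 - 6.30 = 23.50
(3) 1.4(33.11) = 46.35
(4) 1.25(33.11) + 1.4(18.61) + 0.75(10.44) = 41.39 + 26.05 + 7.83 = 75.27
(5) 1.35(33.11) + 1.7(18.61) + 0.3(3.94) = 44.70 + 31.64 + 1.18 = 77.52
The largest value is 77.52 kN/m from combination 5.

Combination 5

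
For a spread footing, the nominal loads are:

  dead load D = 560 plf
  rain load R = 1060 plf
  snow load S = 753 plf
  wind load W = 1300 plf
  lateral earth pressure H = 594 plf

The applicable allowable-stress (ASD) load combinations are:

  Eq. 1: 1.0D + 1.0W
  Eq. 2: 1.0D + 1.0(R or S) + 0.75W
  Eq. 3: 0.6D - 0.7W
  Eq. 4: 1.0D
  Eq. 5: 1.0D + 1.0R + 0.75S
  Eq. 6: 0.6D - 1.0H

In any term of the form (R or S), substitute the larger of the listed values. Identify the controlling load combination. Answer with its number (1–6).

Combination 2

(R or S) → R = 1060 plf.
Eq. 1: 1.0(560) + 1.0(1300) = 560.0 + 1300.0 = 1860.0
Eq. 2: 1.0(560) + 1.0(1060) + 0.75(1300) = 560.0 + 1060.0 + 975.0 = 2595.0
Eq. 3: 0.6(560) - 0.7(1300) = 336.0 - 910.0 = -574.0
Eq. 4: 1.0(560) = 560.0
Eq. 5: 1.0(560) + 1.0(1060) + 0.75(753) = 560.0 + 1060.0 + 564.8 = 2184.8
Eq. 6: 0.6(560) - 1.0(594) = 336.0 - 594.0 = -258.0
The largest value is 2595.0 plf from combination 2.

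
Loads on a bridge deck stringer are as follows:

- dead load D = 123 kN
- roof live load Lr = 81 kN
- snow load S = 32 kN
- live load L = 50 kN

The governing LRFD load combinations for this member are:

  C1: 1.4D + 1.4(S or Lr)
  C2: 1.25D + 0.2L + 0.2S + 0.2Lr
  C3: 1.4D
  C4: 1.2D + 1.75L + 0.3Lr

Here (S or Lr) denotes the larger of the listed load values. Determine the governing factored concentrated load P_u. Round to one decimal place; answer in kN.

(S or Lr) → Lr = 81 kN.
C1: 1.4(123) + 1.4(81) = 172.2 + 113.4 = 285.6
C2: 1.25(123) + 0.2(50) + 0.2(32) + 0.2(81) = 153.8 + 10.0 + 6.4 + 16.2 = 186.4
C3: 1.4(123) = 172.2
C4: 1.2(123) + 1.75(50) + 0.3(81) = 147.6 + 87.5 + 24.3 = 259.4
The controlling combination is 1, giving 285.6 kN.

285.6 kN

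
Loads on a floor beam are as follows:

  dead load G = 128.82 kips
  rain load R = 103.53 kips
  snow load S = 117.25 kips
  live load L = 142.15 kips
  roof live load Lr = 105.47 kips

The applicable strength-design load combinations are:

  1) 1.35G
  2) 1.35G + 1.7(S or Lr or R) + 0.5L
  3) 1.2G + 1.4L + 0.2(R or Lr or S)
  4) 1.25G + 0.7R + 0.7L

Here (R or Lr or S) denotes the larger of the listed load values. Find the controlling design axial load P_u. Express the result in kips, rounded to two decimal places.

(S or Lr or R) → S = 117.25 kips; (R or Lr or S) → S = 117.25 kips.
1) 1.35(128.82) = 173.91
2) 1.35(128.82) + 1.7(117.25) + 0.5(142.15) = 444.31
3) 1.2(128.82) + 1.4(142.15) + 0.2(117.25) = 154.58 + 199.01 + 23.45 = 377.04
4) 1.25(128.82) + 0.7(103.53) + 0.7(142.15) = 333.00
Maximum is from combination 2.

444.31 kips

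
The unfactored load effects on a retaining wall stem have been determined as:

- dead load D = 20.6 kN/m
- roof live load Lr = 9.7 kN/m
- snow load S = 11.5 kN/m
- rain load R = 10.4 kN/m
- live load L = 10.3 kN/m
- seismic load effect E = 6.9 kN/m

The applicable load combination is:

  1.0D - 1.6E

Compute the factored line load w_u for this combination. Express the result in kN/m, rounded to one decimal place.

1.0(20.6) - 1.6(6.9) = 9.6
w_u = 9.6 kN/m.

9.6 kN/m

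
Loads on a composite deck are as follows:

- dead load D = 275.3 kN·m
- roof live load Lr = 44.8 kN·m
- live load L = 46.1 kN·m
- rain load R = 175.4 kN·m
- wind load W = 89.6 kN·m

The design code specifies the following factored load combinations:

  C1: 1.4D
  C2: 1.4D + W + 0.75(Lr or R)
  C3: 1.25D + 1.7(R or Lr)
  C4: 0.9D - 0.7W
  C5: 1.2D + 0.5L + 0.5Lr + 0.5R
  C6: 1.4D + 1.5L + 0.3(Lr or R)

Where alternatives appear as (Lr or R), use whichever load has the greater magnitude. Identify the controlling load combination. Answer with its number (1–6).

Combination 3

(Lr or R) → R = 175.4 kN·m; (R or Lr) → R = 175.4 kN·m.
C1: 1.4(275.3) = 385.42
C2: 1.4(275.3) + 1.0(89.6) + 0.75(175.4) = 385.42 + 89.60 + 131.55 = 606.57
C3: 1.25(275.3) + 1.7(175.4) = 344.13 + 298.18 = 642.31
C4: 0.9(275.3) - 0.7(89.6) = 247.77 - 62.72 = 185.05
C5: 1.2(275.3) + 0.5(46.1) + 0.5(44.8) + 0.5(175.4) = 330.36 + 23.05 + 22.40 + 87.70 = 463.51
C6: 1.4(275.3) + 1.5(46.1) + 0.3(175.4) = 385.42 + 69.15 + 52.62 = 507.19
The largest value is 642.31 kN·m from combination 3.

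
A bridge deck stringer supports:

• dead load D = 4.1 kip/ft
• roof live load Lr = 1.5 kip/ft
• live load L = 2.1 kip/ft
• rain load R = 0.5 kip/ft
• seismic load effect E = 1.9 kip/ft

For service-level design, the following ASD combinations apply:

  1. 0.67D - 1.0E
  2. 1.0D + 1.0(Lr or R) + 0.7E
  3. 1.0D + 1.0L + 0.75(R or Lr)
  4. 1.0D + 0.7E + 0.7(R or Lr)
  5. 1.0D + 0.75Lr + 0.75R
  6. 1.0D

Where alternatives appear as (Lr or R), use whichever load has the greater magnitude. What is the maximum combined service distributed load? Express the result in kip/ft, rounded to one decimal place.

(Lr or R) → Lr = 1.5 kip/ft; (R or Lr) → Lr = 1.5 kip/ft.
1. 0.67(4.1) - 1.0(1.9) = 2.7 - 1.9 = 0.8
2. 1.0(4.1) + 1.0(1.5) + 0.7(1.9) = 4.1 + 1.5 + 1.3 = 6.9
3. 1.0(4.1) + 1.0(2.1) + 0.75(1.5) = 4.1 + 2.1 + 1.1 = 7.3
4. 1.0(4.1) + 0.7(1.9) + 0.7(1.5) = 4.1 + 1.3 + 1.1 = 6.5
5. 1.0(4.1) + 0.75(1.5) + 0.75(0.5) = 4.1 + 1.1 + 0.4 = 5.6
6. 1.0(4.1) = 4.1
Maximum is from combination 3.

7.3 kip/ft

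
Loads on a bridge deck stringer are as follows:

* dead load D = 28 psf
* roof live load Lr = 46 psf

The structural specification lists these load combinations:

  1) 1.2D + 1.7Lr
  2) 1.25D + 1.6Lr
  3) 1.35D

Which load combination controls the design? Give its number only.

Combination 1

1) 1.2(28) + 1.7(46) = 111.8
2) 1.25(28) + 1.6(46) = 108.6
3) 1.35(28) = 37.8
The largest value is 111.8 psf from combination 1.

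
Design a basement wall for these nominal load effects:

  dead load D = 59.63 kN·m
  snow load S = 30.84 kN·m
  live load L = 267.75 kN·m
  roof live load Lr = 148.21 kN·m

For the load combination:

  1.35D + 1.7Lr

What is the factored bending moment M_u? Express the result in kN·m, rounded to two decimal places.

332.46 kN·m

1.35(59.63) + 1.7(148.21) = 80.50 + 251.96 = 332.46
M_u = 332.46 kN·m.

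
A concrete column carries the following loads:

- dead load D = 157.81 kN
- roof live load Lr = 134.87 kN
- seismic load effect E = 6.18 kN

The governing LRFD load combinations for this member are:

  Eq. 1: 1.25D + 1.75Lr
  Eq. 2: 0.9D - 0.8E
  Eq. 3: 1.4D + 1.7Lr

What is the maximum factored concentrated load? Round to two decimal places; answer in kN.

Eq. 1: 1.25(157.81) + 1.75(134.87) = 433.29
Eq. 2: 0.9(157.81) - 0.8(6.18) = 142.03 - 4.94 = 137.09
Eq. 3: 1.4(157.81) + 1.7(134.87) = 220.93 + 229.28 = 450.21
Combination 3 governs: P_u = 450.21 kN.

450.21 kN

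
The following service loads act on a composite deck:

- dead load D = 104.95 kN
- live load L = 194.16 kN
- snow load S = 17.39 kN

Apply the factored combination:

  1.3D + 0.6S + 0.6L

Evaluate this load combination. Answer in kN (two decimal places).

263.37 kN

1.3(104.95) + 0.6(17.39) + 0.6(194.16) = 263.37
P_u = 263.37 kN.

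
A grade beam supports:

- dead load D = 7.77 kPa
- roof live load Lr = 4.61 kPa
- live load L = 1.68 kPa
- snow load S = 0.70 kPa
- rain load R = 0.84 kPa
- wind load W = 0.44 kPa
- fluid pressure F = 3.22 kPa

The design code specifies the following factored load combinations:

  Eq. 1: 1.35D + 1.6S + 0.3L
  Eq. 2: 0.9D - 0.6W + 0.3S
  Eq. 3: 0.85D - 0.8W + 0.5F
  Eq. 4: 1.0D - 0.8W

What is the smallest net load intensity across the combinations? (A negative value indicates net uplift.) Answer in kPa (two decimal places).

6.94 kPa

Eq. 1: 1.35(7.77) + 1.6(0.70) + 0.3(1.68) = 10.49 + 1.12 + 0.50 = 12.11
Eq. 2: 0.9(7.77) - 0.6(0.44) + 0.3(0.70) = 6.99 - 0.26 + 0.21 = 6.94
Eq. 3: 0.85(7.77) - 0.8(0.44) + 0.5(3.22) = 6.60 - 0.35 + 1.61 = 7.86
Eq. 4: 1.0(7.77) - 0.8(0.44) = 7.77 - 0.35 = 7.42
Combination 2 gives the minimum: 6.94 kPa.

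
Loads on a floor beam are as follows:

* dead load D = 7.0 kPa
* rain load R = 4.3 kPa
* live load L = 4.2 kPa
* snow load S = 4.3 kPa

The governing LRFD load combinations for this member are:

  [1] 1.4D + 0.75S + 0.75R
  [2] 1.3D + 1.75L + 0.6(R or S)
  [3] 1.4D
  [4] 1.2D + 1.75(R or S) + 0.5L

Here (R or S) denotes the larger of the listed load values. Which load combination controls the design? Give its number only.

Combination 2

(R or S) → R = 4.3 kPa.
[1] 1.4(7.0) + 0.75(4.3) + 0.75(4.3) = 16.25
[2] 1.3(7.0) + 1.75(4.2) + 0.6(4.3) = 9.10 + 7.35 + 2.58 = 19.03
[3] 1.4(7.0) = 9.80
[4] 1.2(7.0) + 1.75(4.3) + 0.5(4.2) = 8.40 + 7.53 + 2.10 = 18.03
The largest value is 19.03 kPa from combination 2.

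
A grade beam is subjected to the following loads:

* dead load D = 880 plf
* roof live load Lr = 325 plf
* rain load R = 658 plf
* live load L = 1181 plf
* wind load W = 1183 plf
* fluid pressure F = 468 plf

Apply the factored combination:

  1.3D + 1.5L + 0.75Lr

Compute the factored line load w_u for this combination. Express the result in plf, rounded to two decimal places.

3159.25 plf

1.3(880) + 1.5(1181) + 0.75(325) = 1144.00 + 1771.50 + 243.75 = 3159.25
w_u = 3159.25 plf.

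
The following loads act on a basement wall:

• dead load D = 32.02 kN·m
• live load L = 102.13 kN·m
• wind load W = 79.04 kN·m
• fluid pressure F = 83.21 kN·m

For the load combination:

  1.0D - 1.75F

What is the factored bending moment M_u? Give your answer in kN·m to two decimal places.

-113.60 kN·m

1.0(32.02) - 1.75(83.21) = -113.60
M_u = -113.60 kN·m.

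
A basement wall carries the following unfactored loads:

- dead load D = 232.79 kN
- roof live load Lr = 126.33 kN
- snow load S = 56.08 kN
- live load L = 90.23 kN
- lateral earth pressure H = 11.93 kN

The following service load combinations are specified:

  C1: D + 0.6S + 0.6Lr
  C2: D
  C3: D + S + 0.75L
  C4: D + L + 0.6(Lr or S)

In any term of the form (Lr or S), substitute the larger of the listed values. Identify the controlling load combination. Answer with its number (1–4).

Combination 4

(Lr or S) → Lr = 126.33 kN.
C1: 1.0(232.79) + 0.6(56.08) + 0.6(126.33) = 232.79 + 33.65 + 75.80 = 342.24
C2: 1.0(232.79) = 232.79
C3: 1.0(232.79) + 1.0(56.08) + 0.75(90.23) = 232.79 + 56.08 + 67.67 = 356.54
C4: 1.0(232.79) + 1.0(90.23) + 0.6(126.33) = 232.79 + 90.23 + 75.80 = 398.82
The largest value is 398.82 kN from combination 4.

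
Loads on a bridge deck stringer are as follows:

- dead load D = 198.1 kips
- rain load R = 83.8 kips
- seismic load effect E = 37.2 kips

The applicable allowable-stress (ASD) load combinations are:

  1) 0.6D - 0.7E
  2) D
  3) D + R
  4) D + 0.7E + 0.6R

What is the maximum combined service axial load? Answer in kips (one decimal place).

1) 0.6(198.1) - 0.7(37.2) = 92.8
2) 1.0(198.1) = 198.1
3) 1.0(198.1) + 1.0(83.8) = 198.1 + 83.8 = 281.9
4) 1.0(198.1) + 0.7(37.2) + 0.6(83.8) = 198.1 + 26.0 + 50.3 = 274.4
Maximum is from combination 3.

281.9 kips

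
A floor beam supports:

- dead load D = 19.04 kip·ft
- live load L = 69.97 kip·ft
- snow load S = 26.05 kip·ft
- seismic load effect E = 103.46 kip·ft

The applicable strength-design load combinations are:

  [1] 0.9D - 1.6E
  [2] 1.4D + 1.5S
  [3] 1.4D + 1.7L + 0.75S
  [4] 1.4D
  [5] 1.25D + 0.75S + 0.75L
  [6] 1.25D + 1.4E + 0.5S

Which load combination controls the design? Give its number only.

Combination 6

[1] 0.9(19.04) - 1.6(103.46) = 17.14 - 165.54 = -148.40
[2] 1.4(19.04) + 1.5(26.05) = 65.73
[3] 1.4(19.04) + 1.7(69.97) + 0.75(26.05) = 165.14
[4] 1.4(19.04) = 26.66
[5] 1.25(19.04) + 0.75(26.05) + 0.75(69.97) = 23.80 + 19.54 + 52.48 = 95.82
[6] 1.25(19.04) + 1.4(103.46) + 0.5(26.05) = 23.80 + 144.84 + 13.03 = 181.67
The largest value is 181.67 kip·ft from combination 6.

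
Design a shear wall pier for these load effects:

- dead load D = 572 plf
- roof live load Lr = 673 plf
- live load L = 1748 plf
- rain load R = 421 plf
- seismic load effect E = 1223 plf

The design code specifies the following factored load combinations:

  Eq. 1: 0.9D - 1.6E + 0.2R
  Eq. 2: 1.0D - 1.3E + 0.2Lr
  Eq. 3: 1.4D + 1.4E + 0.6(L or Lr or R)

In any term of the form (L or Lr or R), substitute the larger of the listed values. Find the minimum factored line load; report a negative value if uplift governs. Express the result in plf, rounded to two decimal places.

-1357.80 plf

(L or Lr or R) → L = 1748 plf.
Eq. 1: 0.9(572) - 1.6(1223) + 0.2(421) = -1357.80
Eq. 2: 1.0(572) - 1.3(1223) + 0.2(673) = -883.30
Eq. 3: 1.4(572) + 1.4(1223) + 0.6(1748) = 3561.80
Combination 1 gives the minimum: -1357.80 plf.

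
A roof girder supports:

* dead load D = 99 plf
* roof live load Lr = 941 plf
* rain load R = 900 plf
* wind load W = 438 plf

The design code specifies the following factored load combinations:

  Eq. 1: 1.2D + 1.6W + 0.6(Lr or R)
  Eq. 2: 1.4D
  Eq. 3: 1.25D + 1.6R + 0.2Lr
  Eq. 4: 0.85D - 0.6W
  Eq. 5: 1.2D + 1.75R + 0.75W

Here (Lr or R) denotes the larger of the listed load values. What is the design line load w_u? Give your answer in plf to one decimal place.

(Lr or R) → Lr = 941 plf.
Eq. 1: 1.2(99) + 1.6(438) + 0.6(941) = 118.8 + 700.8 + 564.6 = 1384.2
Eq. 2: 1.4(99) = 138.6
Eq. 3: 1.25(99) + 1.6(900) + 0.2(941) = 123.8 + 1440.0 + 188.2 = 1752.0
Eq. 4: 0.85(99) - 0.6(438) = -178.7
Eq. 5: 1.2(99) + 1.75(900) + 0.75(438) = 118.8 + 1575.0 + 328.5 = 2022.3
The controlling combination is 5, giving 2022.3 plf.

2022.3 plf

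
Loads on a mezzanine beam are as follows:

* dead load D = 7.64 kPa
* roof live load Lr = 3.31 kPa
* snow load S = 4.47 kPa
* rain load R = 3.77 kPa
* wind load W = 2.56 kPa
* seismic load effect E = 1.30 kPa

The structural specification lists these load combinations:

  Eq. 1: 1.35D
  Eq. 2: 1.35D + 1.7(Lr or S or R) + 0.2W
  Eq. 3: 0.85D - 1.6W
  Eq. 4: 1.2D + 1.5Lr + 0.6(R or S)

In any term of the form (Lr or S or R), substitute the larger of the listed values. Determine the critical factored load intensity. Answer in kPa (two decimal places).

18.43 kPa

(Lr or S or R) → S = 4.47 kPa; (R or S) → S = 4.47 kPa.
Eq. 1: 1.35(7.64) = 10.31
Eq. 2: 1.35(7.64) + 1.7(4.47) + 0.2(2.56) = 18.43
Eq. 3: 0.85(7.64) - 1.6(2.56) = 2.40
Eq. 4: 1.2(7.64) + 1.5(3.31) + 0.6(4.47) = 16.82
Maximum is from combination 2.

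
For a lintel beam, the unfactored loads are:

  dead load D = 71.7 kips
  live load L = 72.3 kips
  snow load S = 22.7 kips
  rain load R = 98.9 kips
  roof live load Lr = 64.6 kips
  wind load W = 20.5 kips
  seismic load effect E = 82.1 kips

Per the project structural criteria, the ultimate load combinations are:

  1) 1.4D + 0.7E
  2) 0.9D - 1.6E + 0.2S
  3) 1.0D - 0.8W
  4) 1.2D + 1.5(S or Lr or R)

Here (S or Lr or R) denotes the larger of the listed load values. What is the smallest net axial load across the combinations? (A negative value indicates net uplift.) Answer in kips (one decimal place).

-62.3 kips

(S or Lr or R) → R = 98.9 kips.
1) 1.4(71.7) + 0.7(82.1) = 100.4 + 57.5 = 157.9
2) 0.9(71.7) - 1.6(82.1) + 0.2(22.7) = -62.3
3) 1.0(71.7) - 0.8(20.5) = 71.7 - 16.4 = 55.3
4) 1.2(71.7) + 1.5(98.9) = 86.0 + 148.4 = 234.4
Combination 2 gives the minimum: -62.3 kips.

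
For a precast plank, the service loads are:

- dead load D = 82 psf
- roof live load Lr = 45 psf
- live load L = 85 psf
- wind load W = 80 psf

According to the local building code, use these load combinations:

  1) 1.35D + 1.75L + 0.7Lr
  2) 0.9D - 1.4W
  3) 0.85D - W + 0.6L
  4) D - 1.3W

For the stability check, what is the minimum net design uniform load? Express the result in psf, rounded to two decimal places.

-38.20 psf

1) 1.35(82) + 1.75(85) + 0.7(45) = 110.70 + 148.75 + 31.50 = 290.95
2) 0.9(82) - 1.4(80) = 73.80 - 112.00 = -38.20
3) 0.85(82) - 1.0(80) + 0.6(85) = 69.70 - 80.00 + 51.00 = 40.70
4) 1.0(82) - 1.3(80) = 82.00 - 104.00 = -22.00
Combination 2 gives the minimum: -38.20 psf.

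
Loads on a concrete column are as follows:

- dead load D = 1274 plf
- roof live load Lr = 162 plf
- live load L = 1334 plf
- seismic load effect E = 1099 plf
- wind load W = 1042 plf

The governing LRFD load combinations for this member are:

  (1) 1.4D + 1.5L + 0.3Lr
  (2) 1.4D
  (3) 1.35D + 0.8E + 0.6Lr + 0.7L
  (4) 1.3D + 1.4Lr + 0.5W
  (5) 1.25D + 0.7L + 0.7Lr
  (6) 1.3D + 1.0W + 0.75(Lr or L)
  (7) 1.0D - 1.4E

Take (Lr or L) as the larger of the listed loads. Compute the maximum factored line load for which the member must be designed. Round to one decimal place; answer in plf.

3833.2 plf

(Lr or L) → L = 1334 plf.
(1) 1.4(1274) + 1.5(1334) + 0.3(162) = 3833.2
(2) 1.4(1274) = 1783.6
(3) 1.35(1274) + 0.8(1099) + 0.6(162) + 0.7(1334) = 3630.1
(4) 1.3(1274) + 1.4(162) + 0.5(1042) = 2404.0
(5) 1.25(1274) + 0.7(1334) + 0.7(162) = 2639.7
(6) 1.3(1274) + 1.0(1042) + 0.75(1334) = 3698.7
(7) 1.0(1274) - 1.4(1099) = -264.6
Maximum is from combination 1.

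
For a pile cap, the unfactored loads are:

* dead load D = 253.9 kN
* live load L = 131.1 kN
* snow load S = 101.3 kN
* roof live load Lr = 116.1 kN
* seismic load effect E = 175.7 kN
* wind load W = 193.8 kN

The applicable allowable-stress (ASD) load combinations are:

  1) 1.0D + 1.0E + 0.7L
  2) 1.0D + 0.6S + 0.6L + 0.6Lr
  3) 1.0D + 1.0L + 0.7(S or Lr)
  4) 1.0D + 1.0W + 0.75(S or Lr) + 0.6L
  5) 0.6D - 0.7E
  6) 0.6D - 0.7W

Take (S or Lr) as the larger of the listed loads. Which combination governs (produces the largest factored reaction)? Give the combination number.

(S or Lr) → Lr = 116.1 kN.
1) 1.0(253.9) + 1.0(175.7) + 0.7(131.1) = 253.90 + 175.70 + 91.77 = 521.37
2) 1.0(253.9) + 0.6(101.3) + 0.6(131.1) + 0.6(116.1) = 253.90 + 60.78 + 78.66 + 69.66 = 463.00
3) 1.0(253.9) + 1.0(131.1) + 0.7(116.1) = 253.90 + 131.10 + 81.27 = 466.27
4) 1.0(253.9) + 1.0(193.8) + 0.75(116.1) + 0.6(131.1) = 253.90 + 193.80 + 87.08 + 78.66 = 613.44
5) 0.6(253.9) - 0.7(175.7) = 152.34 - 122.99 = 29.35
6) 0.6(253.9) - 0.7(193.8) = 152.34 - 135.66 = 16.68
The largest value is 613.44 kN from combination 4.

Combination 4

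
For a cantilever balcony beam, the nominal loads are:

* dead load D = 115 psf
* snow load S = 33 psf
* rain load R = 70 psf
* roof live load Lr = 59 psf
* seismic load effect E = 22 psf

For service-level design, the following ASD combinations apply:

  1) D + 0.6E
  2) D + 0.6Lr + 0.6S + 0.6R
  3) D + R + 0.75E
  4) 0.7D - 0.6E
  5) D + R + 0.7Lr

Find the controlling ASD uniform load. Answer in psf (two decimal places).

226.30 psf

1) 1.0(115) + 0.6(22) = 128.20
2) 1.0(115) + 0.6(59) + 0.6(33) + 0.6(70) = 212.20
3) 1.0(115) + 1.0(70) + 0.75(22) = 201.50
4) 0.7(115) - 0.6(22) = 67.30
5) 1.0(115) + 1.0(70) + 0.7(59) = 226.30
Combination 5 governs: q = 226.30 psf.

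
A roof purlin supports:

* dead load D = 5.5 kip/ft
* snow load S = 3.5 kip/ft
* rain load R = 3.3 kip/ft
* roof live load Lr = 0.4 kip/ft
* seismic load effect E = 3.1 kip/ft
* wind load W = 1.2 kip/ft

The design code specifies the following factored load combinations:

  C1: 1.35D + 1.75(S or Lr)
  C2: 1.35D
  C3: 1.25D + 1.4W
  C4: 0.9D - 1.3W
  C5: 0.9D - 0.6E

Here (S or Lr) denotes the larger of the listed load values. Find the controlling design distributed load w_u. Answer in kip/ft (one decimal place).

(S or Lr) → S = 3.5 kip/ft.
C1: 1.35(5.5) + 1.75(3.5) = 13.6
C2: 1.35(5.5) = 7.4
C3: 1.25(5.5) + 1.4(1.2) = 6.9 + 1.7 = 8.6
C4: 0.9(5.5) - 1.3(1.2) = 5.0 - 1.6 = 3.4
C5: 0.9(5.5) - 0.6(3.1) = 5.0 - 1.9 = 3.1
Combination 1 governs: w_u = 13.6 kip/ft.

13.6 kip/ft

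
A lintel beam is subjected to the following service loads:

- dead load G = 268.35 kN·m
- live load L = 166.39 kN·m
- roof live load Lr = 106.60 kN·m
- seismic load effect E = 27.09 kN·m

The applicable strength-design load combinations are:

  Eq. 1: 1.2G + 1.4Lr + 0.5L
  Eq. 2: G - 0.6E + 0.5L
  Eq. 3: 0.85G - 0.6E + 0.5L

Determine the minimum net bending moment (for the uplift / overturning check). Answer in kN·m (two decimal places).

Eq. 1: 1.2(268.35) + 1.4(106.60) + 0.5(166.39) = 554.46
Eq. 2: 1.0(268.35) - 0.6(27.09) + 0.5(166.39) = 335.29
Eq. 3: 0.85(268.35) - 0.6(27.09) + 0.5(166.39) = 295.04
Combination 3 gives the minimum: 295.04 kN·m.

295.04 kN·m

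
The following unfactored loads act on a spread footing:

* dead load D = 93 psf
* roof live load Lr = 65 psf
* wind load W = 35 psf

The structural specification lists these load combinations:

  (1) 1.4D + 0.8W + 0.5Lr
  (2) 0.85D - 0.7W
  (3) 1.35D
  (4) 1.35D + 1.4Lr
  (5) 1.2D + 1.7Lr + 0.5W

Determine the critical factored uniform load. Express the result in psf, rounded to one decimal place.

239.6 psf

(1) 1.4(93) + 0.8(35) + 0.5(65) = 130.2 + 28.0 + 32.5 = 190.7
(2) 0.85(93) - 0.7(35) = 79.1 - 24.5 = 54.6
(3) 1.35(93) = 125.6
(4) 1.35(93) + 1.4(65) = 125.6 + 91.0 = 216.6
(5) 1.2(93) + 1.7(65) + 0.5(35) = 111.6 + 110.5 + 17.5 = 239.6
The controlling combination is 5, giving 239.6 psf.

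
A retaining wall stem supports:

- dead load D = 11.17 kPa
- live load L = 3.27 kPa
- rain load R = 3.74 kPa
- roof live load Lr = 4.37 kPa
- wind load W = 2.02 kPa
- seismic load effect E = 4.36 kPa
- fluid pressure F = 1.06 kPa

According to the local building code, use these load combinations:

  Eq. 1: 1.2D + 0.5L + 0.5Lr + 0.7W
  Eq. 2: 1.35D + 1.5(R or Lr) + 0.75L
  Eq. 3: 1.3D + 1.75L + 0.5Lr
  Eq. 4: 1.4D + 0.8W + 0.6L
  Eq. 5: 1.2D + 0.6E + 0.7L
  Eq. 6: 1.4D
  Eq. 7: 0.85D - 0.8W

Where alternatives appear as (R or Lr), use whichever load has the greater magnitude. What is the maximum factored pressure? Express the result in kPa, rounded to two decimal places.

(R or Lr) → Lr = 4.37 kPa.
Eq. 1: 1.2(11.17) + 0.5(3.27) + 0.5(4.37) + 0.7(2.02) = 13.40 + 1.64 + 2.19 + 1.41 = 18.64
Eq. 2: 1.35(11.17) + 1.5(4.37) + 0.75(3.27) = 15.08 + 6.56 + 2.45 = 24.09
Eq. 3: 1.3(11.17) + 1.75(3.27) + 0.5(4.37) = 14.52 + 5.72 + 2.19 = 22.43
Eq. 4: 1.4(11.17) + 0.8(2.02) + 0.6(3.27) = 15.64 + 1.62 + 1.96 = 19.22
Eq. 5: 1.2(11.17) + 0.6(4.36) + 0.7(3.27) = 13.40 + 2.62 + 2.29 = 18.31
Eq. 6: 1.4(11.17) = 15.64
Eq. 7: 0.85(11.17) - 0.8(2.02) = 7.88
Maximum is from combination 2.

24.09 kPa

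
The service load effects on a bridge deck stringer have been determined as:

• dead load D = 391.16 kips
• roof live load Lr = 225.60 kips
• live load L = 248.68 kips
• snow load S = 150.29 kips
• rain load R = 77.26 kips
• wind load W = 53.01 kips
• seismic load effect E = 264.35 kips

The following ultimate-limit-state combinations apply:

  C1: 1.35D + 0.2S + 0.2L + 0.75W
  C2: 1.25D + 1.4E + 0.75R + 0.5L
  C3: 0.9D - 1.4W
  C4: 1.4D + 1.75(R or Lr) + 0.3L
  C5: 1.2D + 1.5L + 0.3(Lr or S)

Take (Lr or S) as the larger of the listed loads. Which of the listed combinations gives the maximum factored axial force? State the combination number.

(R or Lr) → Lr = 225.60 kips; (Lr or S) → Lr = 225.60 kips.
C1: 1.35(391.16) + 0.2(150.29) + 0.2(248.68) + 0.75(53.01) = 647.62
C2: 1.25(391.16) + 1.4(264.35) + 0.75(77.26) + 0.5(248.68) = 1041.33
C3: 0.9(391.16) - 1.4(53.01) = 277.83
C4: 1.4(391.16) + 1.75(225.60) + 0.3(248.68) = 1017.03
C5: 1.2(391.16) + 1.5(248.68) + 0.3(225.60) = 910.09
The largest value is 1041.33 kips from combination 2.

Combination 2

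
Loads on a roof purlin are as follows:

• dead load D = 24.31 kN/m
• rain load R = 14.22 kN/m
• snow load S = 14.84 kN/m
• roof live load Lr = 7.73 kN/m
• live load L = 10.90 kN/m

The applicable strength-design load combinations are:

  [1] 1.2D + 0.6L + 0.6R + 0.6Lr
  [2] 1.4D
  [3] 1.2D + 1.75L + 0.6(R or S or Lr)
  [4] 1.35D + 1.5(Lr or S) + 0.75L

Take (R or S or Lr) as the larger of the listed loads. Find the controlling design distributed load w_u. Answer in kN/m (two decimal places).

(R or S or Lr) → S = 14.84 kN/m; (Lr or S) → S = 14.84 kN/m.
[1] 1.2(24.31) + 0.6(10.90) + 0.6(14.22) + 0.6(7.73) = 48.88
[2] 1.4(24.31) = 34.03
[3] 1.2(24.31) + 1.75(10.90) + 0.6(14.84) = 57.15
[4] 1.35(24.31) + 1.5(14.84) + 0.75(10.90) = 63.25
Maximum is from combination 4.

63.25 kN/m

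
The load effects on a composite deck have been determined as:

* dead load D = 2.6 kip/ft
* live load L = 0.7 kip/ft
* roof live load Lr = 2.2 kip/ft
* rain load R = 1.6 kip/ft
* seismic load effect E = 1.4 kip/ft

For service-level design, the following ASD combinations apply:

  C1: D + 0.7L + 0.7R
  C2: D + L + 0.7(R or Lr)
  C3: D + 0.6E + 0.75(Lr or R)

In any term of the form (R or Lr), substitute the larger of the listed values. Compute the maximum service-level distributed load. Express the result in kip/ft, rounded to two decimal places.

5.09 kip/ft

(R or Lr) → Lr = 2.2 kip/ft; (Lr or R) → Lr = 2.2 kip/ft.
C1: 1.0(2.6) + 0.7(0.7) + 0.7(1.6) = 2.60 + 0.49 + 1.12 = 4.21
C2: 1.0(2.6) + 1.0(0.7) + 0.7(2.2) = 2.60 + 0.70 + 1.54 = 4.84
C3: 1.0(2.6) + 0.6(1.4) + 0.75(2.2) = 2.60 + 0.84 + 1.65 = 5.09
The controlling combination is 3, giving 5.09 kip/ft.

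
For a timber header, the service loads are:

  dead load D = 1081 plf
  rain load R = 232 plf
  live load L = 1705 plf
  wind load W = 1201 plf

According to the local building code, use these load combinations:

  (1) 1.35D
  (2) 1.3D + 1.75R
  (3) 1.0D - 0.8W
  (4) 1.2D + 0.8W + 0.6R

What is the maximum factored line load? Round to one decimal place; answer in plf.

2397.2 plf

(1) 1.35(1081) = 1459.4
(2) 1.3(1081) + 1.75(232) = 1405.3 + 406.0 = 1811.3
(3) 1.0(1081) - 0.8(1201) = 1081.0 - 960.8 = 120.2
(4) 1.2(1081) + 0.8(1201) + 0.6(232) = 1297.2 + 960.8 + 139.2 = 2397.2
Maximum is from combination 4.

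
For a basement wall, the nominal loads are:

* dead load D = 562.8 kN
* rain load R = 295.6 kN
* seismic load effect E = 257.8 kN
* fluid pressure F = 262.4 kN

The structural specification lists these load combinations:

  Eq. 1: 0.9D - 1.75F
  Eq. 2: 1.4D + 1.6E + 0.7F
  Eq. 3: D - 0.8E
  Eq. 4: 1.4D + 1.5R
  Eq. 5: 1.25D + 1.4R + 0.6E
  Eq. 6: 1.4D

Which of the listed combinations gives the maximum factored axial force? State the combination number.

Combination 2

Eq. 1: 0.9(562.8) - 1.75(262.4) = 506.52 - 459.20 = 47.32
Eq. 2: 1.4(562.8) + 1.6(257.8) + 0.7(262.4) = 787.92 + 412.48 + 183.68 = 1384.08
Eq. 3: 1.0(562.8) - 0.8(257.8) = 562.80 - 206.24 = 356.56
Eq. 4: 1.4(562.8) + 1.5(295.6) = 787.92 + 443.40 = 1231.32
Eq. 5: 1.25(562.8) + 1.4(295.6) + 0.6(257.8) = 703.50 + 413.84 + 154.68 = 1272.02
Eq. 6: 1.4(562.8) = 787.92
The largest value is 1384.08 kN from combination 2.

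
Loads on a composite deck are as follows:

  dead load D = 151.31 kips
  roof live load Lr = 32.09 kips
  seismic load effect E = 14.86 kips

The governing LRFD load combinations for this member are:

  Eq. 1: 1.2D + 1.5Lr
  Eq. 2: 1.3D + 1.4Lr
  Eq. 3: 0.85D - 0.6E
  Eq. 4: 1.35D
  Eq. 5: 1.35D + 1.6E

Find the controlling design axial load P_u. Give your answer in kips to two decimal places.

241.63 kips

Eq. 1: 1.2(151.31) + 1.5(32.09) = 229.71
Eq. 2: 1.3(151.31) + 1.4(32.09) = 241.63
Eq. 3: 0.85(151.31) - 0.6(14.86) = 119.70
Eq. 4: 1.35(151.31) = 204.27
Eq. 5: 1.35(151.31) + 1.6(14.86) = 228.04
The controlling combination is 2, giving 241.63 kips.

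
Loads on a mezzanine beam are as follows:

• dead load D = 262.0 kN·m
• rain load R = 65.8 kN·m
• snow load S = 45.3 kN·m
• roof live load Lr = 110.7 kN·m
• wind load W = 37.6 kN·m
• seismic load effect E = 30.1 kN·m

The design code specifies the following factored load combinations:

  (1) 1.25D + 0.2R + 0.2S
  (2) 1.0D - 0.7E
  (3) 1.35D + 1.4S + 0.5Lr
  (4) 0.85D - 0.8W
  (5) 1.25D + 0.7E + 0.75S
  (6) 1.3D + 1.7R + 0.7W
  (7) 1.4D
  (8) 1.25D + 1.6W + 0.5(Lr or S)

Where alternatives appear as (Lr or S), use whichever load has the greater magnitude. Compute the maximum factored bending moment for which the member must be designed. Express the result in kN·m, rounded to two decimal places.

478.78 kN·m

(Lr or S) → Lr = 110.7 kN·m.
(1) 1.25(262.0) + 0.2(65.8) + 0.2(45.3) = 327.50 + 13.16 + 9.06 = 349.72
(2) 1.0(262.0) - 0.7(30.1) = 262.00 - 21.07 = 240.93
(3) 1.35(262.0) + 1.4(45.3) + 0.5(110.7) = 353.70 + 63.42 + 55.35 = 472.47
(4) 0.85(262.0) - 0.8(37.6) = 222.70 - 30.08 = 192.62
(5) 1.25(262.0) + 0.7(30.1) + 0.75(45.3) = 327.50 + 21.07 + 33.98 = 382.55
(6) 1.3(262.0) + 1.7(65.8) + 0.7(37.6) = 340.60 + 111.86 + 26.32 = 478.78
(7) 1.4(262.0) = 366.80
(8) 1.25(262.0) + 1.6(37.6) + 0.5(110.7) = 327.50 + 60.16 + 55.35 = 443.01
Maximum is from combination 6.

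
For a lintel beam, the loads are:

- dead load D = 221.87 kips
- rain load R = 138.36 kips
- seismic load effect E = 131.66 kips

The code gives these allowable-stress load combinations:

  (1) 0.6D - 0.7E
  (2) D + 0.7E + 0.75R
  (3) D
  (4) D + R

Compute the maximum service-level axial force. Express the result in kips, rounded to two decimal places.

(1) 0.6(221.87) - 0.7(131.66) = 40.96
(2) 1.0(221.87) + 0.7(131.66) + 0.75(138.36) = 417.80
(3) 1.0(221.87) = 221.87
(4) 1.0(221.87) + 1.0(138.36) = 360.23
Combination 2 governs: P = 417.80 kips.

417.80 kips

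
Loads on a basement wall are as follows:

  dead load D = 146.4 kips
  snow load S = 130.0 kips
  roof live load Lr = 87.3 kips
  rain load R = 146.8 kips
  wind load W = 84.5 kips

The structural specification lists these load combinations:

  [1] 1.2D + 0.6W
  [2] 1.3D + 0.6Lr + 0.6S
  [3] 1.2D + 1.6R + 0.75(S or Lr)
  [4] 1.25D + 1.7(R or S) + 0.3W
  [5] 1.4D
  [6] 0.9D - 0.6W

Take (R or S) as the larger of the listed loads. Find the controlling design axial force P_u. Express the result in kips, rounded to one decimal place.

(S or Lr) → S = 130.0 kips; (R or S) → R = 146.8 kips.
[1] 1.2(146.4) + 0.6(84.5) = 175.7 + 50.7 = 226.4
[2] 1.3(146.4) + 0.6(87.3) + 0.6(130.0) = 190.3 + 52.4 + 78.0 = 320.7
[3] 1.2(146.4) + 1.6(146.8) + 0.75(130.0) = 175.7 + 234.9 + 97.5 = 508.1
[4] 1.25(146.4) + 1.7(146.8) + 0.3(84.5) = 457.9
[5] 1.4(146.4) = 205.0
[6] 0.9(146.4) - 0.6(84.5) = 131.8 - 50.7 = 81.1
The controlling combination is 3, giving 508.1 kips.

508.1 kips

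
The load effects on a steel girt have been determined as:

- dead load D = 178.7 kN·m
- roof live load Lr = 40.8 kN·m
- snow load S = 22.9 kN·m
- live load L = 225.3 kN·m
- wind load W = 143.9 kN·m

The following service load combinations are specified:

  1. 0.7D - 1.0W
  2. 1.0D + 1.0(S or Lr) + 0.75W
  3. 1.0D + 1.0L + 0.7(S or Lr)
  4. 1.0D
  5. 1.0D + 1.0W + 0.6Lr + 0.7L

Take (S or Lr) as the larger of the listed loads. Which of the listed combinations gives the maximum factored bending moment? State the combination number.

(S or Lr) → Lr = 40.8 kN·m.
1. 0.7(178.7) - 1.0(143.9) = 125.09 - 143.90 = -18.81
2. 1.0(178.7) + 1.0(40.8) + 0.75(143.9) = 178.70 + 40.80 + 107.93 = 327.43
3. 1.0(178.7) + 1.0(225.3) + 0.7(40.8) = 178.70 + 225.30 + 28.56 = 432.56
4. 1.0(178.7) = 178.70
5. 1.0(178.7) + 1.0(143.9) + 0.6(40.8) + 0.7(225.3) = 178.70 + 143.90 + 24.48 + 157.71 = 504.79
The largest value is 504.79 kN·m from combination 5.

Combination 5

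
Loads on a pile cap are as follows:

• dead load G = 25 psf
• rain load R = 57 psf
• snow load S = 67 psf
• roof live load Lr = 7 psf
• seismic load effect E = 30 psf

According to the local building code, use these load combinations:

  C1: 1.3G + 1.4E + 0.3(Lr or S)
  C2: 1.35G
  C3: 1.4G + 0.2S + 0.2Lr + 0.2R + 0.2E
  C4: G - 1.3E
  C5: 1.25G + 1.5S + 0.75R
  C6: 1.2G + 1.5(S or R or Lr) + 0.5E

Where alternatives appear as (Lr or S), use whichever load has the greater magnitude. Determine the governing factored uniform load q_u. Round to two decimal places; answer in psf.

174.50 psf

(Lr or S) → S = 67 psf; (S or R or Lr) → S = 67 psf.
C1: 1.3(25) + 1.4(30) + 0.3(67) = 32.50 + 42.00 + 20.10 = 94.60
C2: 1.35(25) = 33.75
C3: 1.4(25) + 0.2(67) + 0.2(7) + 0.2(57) + 0.2(30) = 35.00 + 13.40 + 1.40 + 11.40 + 6.00 = 67.20
C4: 1.0(25) - 1.3(30) = 25.00 - 39.00 = -14.00
C5: 1.25(25) + 1.5(67) + 0.75(57) = 31.25 + 100.50 + 42.75 = 174.50
C6: 1.2(25) + 1.5(67) + 0.5(30) = 30.00 + 100.50 + 15.00 = 145.50
Combination 5 governs: q_u = 174.50 psf.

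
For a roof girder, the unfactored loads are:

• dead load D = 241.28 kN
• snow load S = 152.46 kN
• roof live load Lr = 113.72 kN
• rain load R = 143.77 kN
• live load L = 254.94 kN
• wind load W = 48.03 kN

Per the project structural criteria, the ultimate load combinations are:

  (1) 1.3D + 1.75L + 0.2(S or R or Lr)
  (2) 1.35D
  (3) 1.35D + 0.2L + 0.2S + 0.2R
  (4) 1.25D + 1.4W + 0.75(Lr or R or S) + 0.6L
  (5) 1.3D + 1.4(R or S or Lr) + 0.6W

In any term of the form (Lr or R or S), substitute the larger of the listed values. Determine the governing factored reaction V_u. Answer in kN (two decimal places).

(S or R or Lr) → S = 152.46 kN; (Lr or R or S) → S = 152.46 kN; (R or S or Lr) → S = 152.46 kN.
(1) 1.3(241.28) + 1.75(254.94) + 0.2(152.46) = 313.66 + 446.15 + 30.49 = 790.30
(2) 1.35(241.28) = 325.73
(3) 1.35(241.28) + 0.2(254.94) + 0.2(152.46) + 0.2(143.77) = 325.73 + 50.99 + 30.49 + 28.75 = 435.96
(4) 1.25(241.28) + 1.4(48.03) + 0.75(152.46) + 0.6(254.94) = 301.60 + 67.24 + 114.35 + 152.96 = 636.15
(5) 1.3(241.28) + 1.4(152.46) + 0.6(48.03) = 555.93
Combination 1 governs: V_u = 790.30 kN.

790.30 kN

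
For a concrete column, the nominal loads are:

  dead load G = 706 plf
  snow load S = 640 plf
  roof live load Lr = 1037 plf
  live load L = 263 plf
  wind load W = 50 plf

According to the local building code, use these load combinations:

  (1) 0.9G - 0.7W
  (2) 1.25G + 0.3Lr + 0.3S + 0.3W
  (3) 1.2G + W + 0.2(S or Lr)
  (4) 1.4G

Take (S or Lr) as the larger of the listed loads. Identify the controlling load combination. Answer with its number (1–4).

(S or Lr) → Lr = 1037 plf.
(1) 0.9(706) - 0.7(50) = 635.40 - 35.00 = 600.40
(2) 1.25(706) + 0.3(1037) + 0.3(640) + 0.3(50) = 882.50 + 311.10 + 192.00 + 15.00 = 1400.60
(3) 1.2(706) + 1.0(50) + 0.2(1037) = 847.20 + 50.00 + 207.40 = 1104.60
(4) 1.4(706) = 988.40
The largest value is 1400.60 plf from combination 2.

Combination 2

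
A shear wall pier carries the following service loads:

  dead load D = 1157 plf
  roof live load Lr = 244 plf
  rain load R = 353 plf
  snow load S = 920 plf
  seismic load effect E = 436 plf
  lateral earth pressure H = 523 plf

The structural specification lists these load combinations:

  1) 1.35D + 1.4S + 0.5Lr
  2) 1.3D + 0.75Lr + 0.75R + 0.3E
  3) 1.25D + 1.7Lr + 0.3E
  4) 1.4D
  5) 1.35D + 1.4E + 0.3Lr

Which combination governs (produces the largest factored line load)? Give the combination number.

1) 1.35(1157) + 1.4(920) + 0.5(244) = 2971.95
2) 1.3(1157) + 0.75(244) + 0.75(353) + 0.3(436) = 2082.65
3) 1.25(1157) + 1.7(244) + 0.3(436) = 1991.85
4) 1.4(1157) = 1619.80
5) 1.35(1157) + 1.4(436) + 0.3(244) = 2245.55
The largest value is 2971.95 plf from combination 1.

Combination 1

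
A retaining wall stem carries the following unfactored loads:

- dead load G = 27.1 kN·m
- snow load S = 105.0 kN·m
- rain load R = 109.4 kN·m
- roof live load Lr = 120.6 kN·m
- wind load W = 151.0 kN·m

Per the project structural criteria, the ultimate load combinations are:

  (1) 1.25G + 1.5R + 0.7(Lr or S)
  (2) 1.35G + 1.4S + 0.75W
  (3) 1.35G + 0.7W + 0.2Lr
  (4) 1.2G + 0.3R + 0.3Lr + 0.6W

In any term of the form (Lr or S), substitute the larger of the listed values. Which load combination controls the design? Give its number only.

Combination 2

(Lr or S) → Lr = 120.6 kN·m.
(1) 1.25(27.1) + 1.5(109.4) + 0.7(120.6) = 282.4
(2) 1.35(27.1) + 1.4(105.0) + 0.75(151.0) = 296.8
(3) 1.35(27.1) + 0.7(151.0) + 0.2(120.6) = 166.4
(4) 1.2(27.1) + 0.3(109.4) + 0.3(120.6) + 0.6(151.0) = 192.1
The largest value is 296.8 kN·m from combination 2.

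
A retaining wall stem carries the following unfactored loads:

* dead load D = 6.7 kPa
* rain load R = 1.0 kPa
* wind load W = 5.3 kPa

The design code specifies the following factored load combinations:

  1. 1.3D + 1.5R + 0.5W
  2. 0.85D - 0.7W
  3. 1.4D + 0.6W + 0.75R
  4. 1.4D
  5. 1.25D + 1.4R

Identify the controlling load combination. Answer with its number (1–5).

1. 1.3(6.7) + 1.5(1.0) + 0.5(5.3) = 8.7 + 1.5 + 2.7 = 12.9
2. 0.85(6.7) - 0.7(5.3) = 5.7 - 3.7 = 2.0
3. 1.4(6.7) + 0.6(5.3) + 0.75(1.0) = 13.3
4. 1.4(6.7) = 9.4
5. 1.25(6.7) + 1.4(1.0) = 8.4 + 1.4 = 9.8
The largest value is 13.3 kPa from combination 3.

Combination 3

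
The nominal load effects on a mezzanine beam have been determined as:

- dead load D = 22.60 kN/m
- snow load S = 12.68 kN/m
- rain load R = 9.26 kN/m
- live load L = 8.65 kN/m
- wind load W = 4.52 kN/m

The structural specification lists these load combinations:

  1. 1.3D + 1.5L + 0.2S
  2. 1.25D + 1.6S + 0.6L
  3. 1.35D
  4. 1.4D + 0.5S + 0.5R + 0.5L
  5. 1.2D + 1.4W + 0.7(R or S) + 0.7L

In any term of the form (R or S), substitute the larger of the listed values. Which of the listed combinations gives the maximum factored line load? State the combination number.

(R or S) → S = 12.68 kN/m.
1. 1.3(22.60) + 1.5(8.65) + 0.2(12.68) = 44.89
2. 1.25(22.60) + 1.6(12.68) + 0.6(8.65) = 53.73
3. 1.35(22.60) = 30.51
4. 1.4(22.60) + 0.5(12.68) + 0.5(9.26) + 0.5(8.65) = 46.94
5. 1.2(22.60) + 1.4(4.52) + 0.7(12.68) + 0.7(8.65) = 48.38
The largest value is 53.73 kN/m from combination 2.

Combination 2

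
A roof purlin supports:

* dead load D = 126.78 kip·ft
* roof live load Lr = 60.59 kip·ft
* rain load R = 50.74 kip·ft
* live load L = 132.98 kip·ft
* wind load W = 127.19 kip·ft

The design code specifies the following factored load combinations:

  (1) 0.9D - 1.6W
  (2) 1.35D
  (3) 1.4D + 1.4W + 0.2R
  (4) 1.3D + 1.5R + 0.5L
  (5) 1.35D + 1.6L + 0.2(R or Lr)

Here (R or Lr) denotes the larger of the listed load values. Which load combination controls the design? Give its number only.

Combination 5

(R or Lr) → Lr = 60.59 kip·ft.
(1) 0.9(126.78) - 1.6(127.19) = -89.40
(2) 1.35(126.78) = 171.15
(3) 1.4(126.78) + 1.4(127.19) + 0.2(50.74) = 365.71
(4) 1.3(126.78) + 1.5(50.74) + 0.5(132.98) = 307.41
(5) 1.35(126.78) + 1.6(132.98) + 0.2(60.59) = 396.04
The largest value is 396.04 kip·ft from combination 5.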